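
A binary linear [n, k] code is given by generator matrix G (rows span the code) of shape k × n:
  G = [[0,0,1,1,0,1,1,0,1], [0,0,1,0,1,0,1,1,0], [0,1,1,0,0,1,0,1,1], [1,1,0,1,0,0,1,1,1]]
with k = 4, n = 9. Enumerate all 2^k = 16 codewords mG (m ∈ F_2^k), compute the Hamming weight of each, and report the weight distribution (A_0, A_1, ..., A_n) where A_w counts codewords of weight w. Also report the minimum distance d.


Weight distribution: A_0 = 1, A_2 = 1, A_4 = 3, A_5 = 8, A_6 = 3. Minimum distance d = 2.

Enumerate all 2^4 = 16 messages m ∈ F_2^4.
For each, compute codeword c = mG in F_2^9, then tally its weight.
  m = 0000 → c = 000000000, weight = 0.
  m = 1000 → c = 001101101, weight = 5.
  m = 0100 → c = 001010110, weight = 4.
  m = 1100 → c = 000111011, weight = 5.
  m = 0010 → c = 011001011, weight = 5.
  m = 1010 → c = 010100110, weight = 4.
  m = 0110 → c = 010011101, weight = 5.
  m = 1110 → c = 011110000, weight = 4.
  m = 0001 → c = 110100111, weight = 6.
  m = 1001 → c = 111001010, weight = 5.
  m = 0101 → c = 111110001, weight = 6.
  m = 1101 → c = 110011100, weight = 5.
  m = 0011 → c = 101101100, weight = 5.
  m = 1011 → c = 100000001, weight = 2.
  m = 0111 → c = 100111010, weight = 5.
  m = 1111 → c = 101010111, weight = 6.
Tally weights:
  weight 0: 1 codewords.
  weight 2: 1 codewords.
  weight 4: 3 codewords.
  weight 5: 8 codewords.
  weight 6: 3 codewords.
Minimum distance d = smallest w > 0 with A_w > 0 = 2.
Sanity: Σ A_w = 16 = 2^4 = 16 ✓.


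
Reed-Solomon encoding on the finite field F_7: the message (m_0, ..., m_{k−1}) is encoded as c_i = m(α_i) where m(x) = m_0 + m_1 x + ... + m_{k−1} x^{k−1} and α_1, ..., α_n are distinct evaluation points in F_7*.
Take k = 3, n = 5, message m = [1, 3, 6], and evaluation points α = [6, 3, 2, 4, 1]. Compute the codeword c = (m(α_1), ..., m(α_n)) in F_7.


c = [4, 1, 3, 4, 3]

Message polynomial: m(x) = 1 + 3·x + 6·x^2 (mod 7).
For each evaluation point α_i, compute m(α_i) mod 7:
  α_1 = 6: Horner steps 6 → 4 → 4, so m(6) = 4.
  α_2 = 3: Horner steps 6 → 0 → 1, so m(3) = 1.
  α_3 = 2: Horner steps 6 → 1 → 3, so m(2) = 3.
  α_4 = 4: Horner steps 6 → 6 → 4, so m(4) = 4.
  α_5 = 1: Horner steps 6 → 2 → 3, so m(1) = 3.
Codeword c = [4, 1, 3, 4, 3] ∈ F_7^5.


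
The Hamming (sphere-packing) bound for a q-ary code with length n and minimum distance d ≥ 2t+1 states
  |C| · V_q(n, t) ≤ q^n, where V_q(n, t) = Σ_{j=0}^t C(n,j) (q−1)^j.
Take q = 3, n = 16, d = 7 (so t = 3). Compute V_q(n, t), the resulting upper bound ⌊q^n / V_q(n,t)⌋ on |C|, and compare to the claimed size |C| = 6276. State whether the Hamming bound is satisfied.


V_q(n, t) = 4993, q^n = 43046721, Hamming bound = 8621, |C| = 6276 ≤ bound (satisfied).

Step 1: Compute V_q(n, t) = Σ_{j=0}^3 C(n, j) (q−1)^j.
  j = 0: C(16,0)·(2)^0 = 1·1 = 1.
  j = 1: C(16,1)·(2)^1 = 16·2 = 32.
  j = 2: C(16,2)·(2)^2 = 120·4 = 480.
  j = 3: C(16,3)·(2)^3 = 560·8 = 4480.
  V_q(n, t) = 1 + 32 + 480 + 4480 = 4993.
Step 2: q^n = 3^16 = 43046721.
Step 3: Hamming bound ⌊q^n / V_q(n,t)⌋ = ⌊43046721/4993⌋ = 8621.
Step 4: Compare |C| = 6276 to 8621: satisfied.
The claimed |C| lies below the Hamming bound.


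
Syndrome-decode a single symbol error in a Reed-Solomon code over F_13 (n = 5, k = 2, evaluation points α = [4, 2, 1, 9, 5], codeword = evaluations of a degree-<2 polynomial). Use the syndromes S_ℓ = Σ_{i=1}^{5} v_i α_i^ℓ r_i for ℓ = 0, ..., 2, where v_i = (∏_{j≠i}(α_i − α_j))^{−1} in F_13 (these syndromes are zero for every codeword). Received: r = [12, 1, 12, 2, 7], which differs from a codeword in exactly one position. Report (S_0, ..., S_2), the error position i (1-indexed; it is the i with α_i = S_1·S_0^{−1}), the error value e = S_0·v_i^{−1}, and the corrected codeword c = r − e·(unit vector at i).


S = (5, 7, 2), error at position 1, error magnitude e = 7, c = [5, 1, 12, 2, 7].

Step 1: column multipliers v_i = (∏_{j≠i}(α_i − α_j))^{−1} mod 13.
  i = 1 (α = 4): (4−2)(4−1)(4−9)(4−5) = 2·3·(−5)·(−1) = 30 ≡ 4, so v_1 = 4^{−1} = 10 (mod 13).
  i = 2 (α = 2): (2−4)(2−1)(2−9)(2−5) = (−2)·1·(−7)·(−3) = −42 ≡ 10, so v_2 = 10^{−1} = 4 (mod 13).
  i = 3 (α = 1): (1−4)(1−2)(1−9)(1−5) = (−3)·(−1)·(−8)·(−4) = 96 ≡ 5, so v_3 = 5^{−1} = 8 (mod 13).
  i = 4 (α = 9): (9−4)(9−2)(9−1)(9−5) = 5·7·8·4 = 1120 ≡ 2, so v_4 = 2^{−1} = 7 (mod 13).
  i = 5 (α = 5): (5−4)(5−2)(5−1)(5−9) = 1·3·4·(−4) = −48 ≡ 4, so v_5 = 4^{−1} = 10 (mod 13).
  v = [10, 4, 8, 7, 10].
Step 2: syndromes of r = [12, 1, 12, 2, 7] (all sums mod 13).
  S_0 = Σ v_i r_i = 10·12 + 4·1 + 8·12 + 7·2 + 10·7 = 304 ≡ 5.
  S_1 = Σ v_i α_i r_i = 10·4·12 + 4·2·1 + 8·1·12 + 7·9·2 + 10·5·7 = 1060 ≡ 7.
  α_i^2 mod 13 = [3, 4, 1, 3, 12].
  S_2 = Σ v_i α_i^2 r_i = 10·3·12 + 4·4·1 + 8·1·12 + 7·3·2 + 10·12·7 = 1354 ≡ 2.
  S = (5, 7, 2) ≠ 0, so r is not a codeword (an error is present).
Step 3: locate the error. For a single error e at position i, S_ℓ = v_i·e·α_i^ℓ, so α_err = S_1/S_0.
  S_0^{−1} = 5^{−1} = 8 (mod 13), so α_err = 7·8 = 56 ≡ 4 = α_1. Error position i = 1.
  Consistency check: S_2/S_1 = 2·2 = 4 ≡ 4 = α_err ✓ (single-error assumption holds).
Step 4: error magnitude e = S_0/v_1 = S_0·∏_{j≠1}(α_1 − α_j) = 5·4 = 20 ≡ 7 (mod 13).
Step 5: correct position 1: c_1 = r_1 − e = 12 − 7 ≡ 5 (mod 13). Hence c = [5, 1, 12, 2, 7].
  Check: interpolating c through the α_i gives m(x) = 10 + 2·x (degree < 2) with m(α_i) = c_i for every i, so c is indeed a codeword.


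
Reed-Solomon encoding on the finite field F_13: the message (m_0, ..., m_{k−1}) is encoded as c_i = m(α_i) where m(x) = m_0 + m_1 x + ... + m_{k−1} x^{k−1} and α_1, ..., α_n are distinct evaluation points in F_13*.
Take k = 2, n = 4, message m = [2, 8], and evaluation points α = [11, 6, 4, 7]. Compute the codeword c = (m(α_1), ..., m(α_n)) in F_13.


c = [12, 11, 8, 6]

Message polynomial: m(x) = 2 + 8·x (mod 13).
For each evaluation point α_i, compute m(α_i) mod 13:
  α_1 = 11: Horner steps 8 → 12, so m(11) = 12.
  α_2 = 6: Horner steps 8 → 11, so m(6) = 11.
  α_3 = 4: Horner steps 8 → 8, so m(4) = 8.
  α_4 = 7: Horner steps 8 → 6, so m(7) = 6.
Codeword c = [12, 11, 8, 6] ∈ F_13^4.


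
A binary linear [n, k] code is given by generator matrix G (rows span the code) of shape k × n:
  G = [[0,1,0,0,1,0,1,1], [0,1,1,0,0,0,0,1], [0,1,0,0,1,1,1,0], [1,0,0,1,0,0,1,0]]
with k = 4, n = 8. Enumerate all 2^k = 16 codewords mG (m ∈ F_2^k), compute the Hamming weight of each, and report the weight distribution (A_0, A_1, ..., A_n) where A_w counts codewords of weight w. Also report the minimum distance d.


Weight distribution: A_0 = 1, A_2 = 1, A_3 = 4, A_4 = 3, A_5 = 4, A_6 = 3. Minimum distance d = 2.

Enumerate all 2^4 = 16 messages m ∈ F_2^4.
For each, compute codeword c = mG in F_2^8, then tally its weight.
  m = 0000 → c = 00000000, weight = 0.
  m = 1000 → c = 01001011, weight = 4.
  m = 0100 → c = 01100001, weight = 3.
  m = 1100 → c = 00101010, weight = 3.
  m = 0010 → c = 01001110, weight = 4.
  m = 1010 → c = 00000101, weight = 2.
  m = 0110 → c = 00101111, weight = 5.
  m = 1110 → c = 01100100, weight = 3.
  m = 0001 → c = 10010010, weight = 3.
  m = 1001 → c = 11011001, weight = 5.
  m = 0101 → c = 11110011, weight = 6.
  m = 1101 → c = 10111000, weight = 4.
  m = 0011 → c = 11011100, weight = 5.
  m = 1011 → c = 10010111, weight = 5.
  m = 0111 → c = 10111101, weight = 6.
  m = 1111 → c = 11110110, weight = 6.
Tally weights:
  weight 0: 1 codewords.
  weight 2: 1 codewords.
  weight 3: 4 codewords.
  weight 4: 3 codewords.
  weight 5: 4 codewords.
  weight 6: 3 codewords.
Minimum distance d = smallest w > 0 with A_w > 0 = 2.
Sanity: Σ A_w = 16 = 2^4 = 16 ✓.


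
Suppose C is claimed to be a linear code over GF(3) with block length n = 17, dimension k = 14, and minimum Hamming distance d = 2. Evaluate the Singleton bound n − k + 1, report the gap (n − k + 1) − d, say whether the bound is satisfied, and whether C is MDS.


Singleton RHS = n − k + 1 = 4, slack = 2, bound satisfied, not MDS.

Singleton bound: d ≤ n − k + 1.
Here n = 17, k = 14, so n − k + 1 = 4.
Given d = 2, check d ≤ 4: YES.
Slack = (n − k + 1) − d = 2.
The code is NOT MDS (slack = 2 > 0).
Description: the claimed parameters are [17, 14, 2]_3; such a code would be non-MDS.


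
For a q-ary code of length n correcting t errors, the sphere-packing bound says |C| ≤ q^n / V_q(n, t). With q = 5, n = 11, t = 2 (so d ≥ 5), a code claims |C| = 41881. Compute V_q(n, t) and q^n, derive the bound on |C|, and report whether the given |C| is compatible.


V_q(n, t) = 925, q^n = 48828125, Hamming bound = 52787, |C| = 41881 ≤ bound (satisfied).

Step 1: Compute V_q(n, t) = Σ_{j=0}^2 C(n, j) (q−1)^j.
  j = 0: C(11,0)·(4)^0 = 1·1 = 1.
  j = 1: C(11,1)·(4)^1 = 11·4 = 44.
  j = 2: C(11,2)·(4)^2 = 55·16 = 880.
  V_q(n, t) = 1 + 44 + 880 = 925.
Step 2: q^n = 5^11 = 48828125.
Step 3: Hamming bound ⌊q^n / V_q(n,t)⌋ = ⌊48828125/925⌋ = 52787.
Step 4: Compare |C| = 41881 to 52787: satisfied.
The claimed |C| lies below the Hamming bound.


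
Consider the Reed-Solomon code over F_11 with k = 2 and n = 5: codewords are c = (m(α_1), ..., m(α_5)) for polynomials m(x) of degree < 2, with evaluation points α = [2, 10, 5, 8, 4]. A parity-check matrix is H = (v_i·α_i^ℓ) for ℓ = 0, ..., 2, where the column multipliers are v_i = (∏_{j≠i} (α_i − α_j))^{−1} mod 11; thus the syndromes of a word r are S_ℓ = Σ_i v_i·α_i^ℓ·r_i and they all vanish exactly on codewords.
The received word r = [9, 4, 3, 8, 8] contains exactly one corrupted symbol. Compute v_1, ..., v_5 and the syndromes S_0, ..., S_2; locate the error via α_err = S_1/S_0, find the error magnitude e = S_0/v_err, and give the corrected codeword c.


S = (2, 8, 10), error at position 5, error magnitude e = 3, c = [9, 4, 3, 8, 5].

Step 1: column multipliers v_i = (∏_{j≠i}(α_i − α_j))^{−1} mod 11.
  i = 1 (α = 2): (2−10)(2−5)(2−8)(2−4) = (−8)·(−3)·(−6)·(−2) = 288 ≡ 2, so v_1 = 2^{−1} = 6 (mod 11).
  i = 2 (α = 10): (10−2)(10−5)(10−8)(10−4) = 8·5·2·6 = 480 ≡ 7, so v_2 = 7^{−1} = 8 (mod 11).
  i = 3 (α = 5): (5−2)(5−10)(5−8)(5−4) = 3·(−5)·(−3)·1 = 45 ≡ 1, so v_3 = 1^{−1} = 1 (mod 11).
  i = 4 (α = 8): (8−2)(8−10)(8−5)(8−4) = 6·(−2)·3·4 = −144 ≡ 10, so v_4 = 10^{−1} = 10 (mod 11).
  i = 5 (α = 4): (4−2)(4−10)(4−5)(4−8) = 2·(−6)·(−1)·(−4) = −48 ≡ 7, so v_5 = 7^{−1} = 8 (mod 11).
  v = [6, 8, 1, 10, 8].
Step 2: syndromes of r = [9, 4, 3, 8, 8] (all sums mod 11).
  S_0 = Σ v_i r_i = 6·9 + 8·4 + 1·3 + 10·8 + 8·8 = 233 ≡ 2.
  S_1 = Σ v_i α_i r_i = 6·2·9 + 8·10·4 + 1·5·3 + 10·8·8 + 8·4·8 = 1339 ≡ 8.
  α_i^2 mod 11 = [4, 1, 3, 9, 5].
  S_2 = Σ v_i α_i^2 r_i = 6·4·9 + 8·1·4 + 1·3·3 + 10·9·8 + 8·5·8 = 1297 ≡ 10.
  S = (2, 8, 10) ≠ 0, so r is not a codeword (an error is present).
Step 3: locate the error. For a single error e at position i, S_ℓ = v_i·e·α_i^ℓ, so α_err = S_1/S_0.
  S_0^{−1} = 2^{−1} = 6 (mod 11), so α_err = 8·6 = 48 ≡ 4 = α_5. Error position i = 5.
  Consistency check: S_2/S_1 = 10·7 = 70 ≡ 4 = α_err ✓ (single-error assumption holds).
Step 4: error magnitude e = S_0/v_5 = S_0·∏_{j≠5}(α_5 − α_j) = 2·7 = 14 ≡ 3 (mod 11).
Step 5: correct position 5: c_5 = r_5 − e = 8 − 3 ≡ 5 (mod 11). Hence c = [9, 4, 3, 8, 5].
  Check: interpolating c through the α_i gives m(x) = 2 + 9·x (degree < 2) with m(α_i) = c_i for every i, so c is indeed a codeword.


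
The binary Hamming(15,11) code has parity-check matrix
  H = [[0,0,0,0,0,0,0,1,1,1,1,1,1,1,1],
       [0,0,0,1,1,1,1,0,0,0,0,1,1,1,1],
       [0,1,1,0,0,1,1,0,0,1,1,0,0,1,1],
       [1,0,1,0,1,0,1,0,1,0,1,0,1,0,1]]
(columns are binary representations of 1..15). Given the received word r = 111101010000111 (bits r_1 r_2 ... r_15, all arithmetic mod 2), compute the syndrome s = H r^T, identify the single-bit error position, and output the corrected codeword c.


s = (0, 1, 1, 0)^T, error position = 6, corrected codeword c = 111100010000111

Compute s = H r^T mod 2 one row at a time:
  s_1 = 1 + 0 + 0 + 0 + 0 + 1 + 1 + 1 = 4 ≡ 0 (mod 2).
  s_2 = 1 + 0 + 1 + 0 + 0 + 1 + 1 + 1 = 5 ≡ 1 (mod 2).
  s_3 = 1 + 1 + 1 + 0 + 0 + 0 + 1 + 1 = 5 ≡ 1 (mod 2).
  s_4 = 1 + 1 + 0 + 0 + 0 + 0 + 1 + 1 = 4 ≡ 0 (mod 2).
s = (0, 1, 1, 0)^T — this equals column 6 of H (binary 0110), so error is at position 6.
Correct: flip bit 6 of r = 111101010000111 to get c = 111100010000111.


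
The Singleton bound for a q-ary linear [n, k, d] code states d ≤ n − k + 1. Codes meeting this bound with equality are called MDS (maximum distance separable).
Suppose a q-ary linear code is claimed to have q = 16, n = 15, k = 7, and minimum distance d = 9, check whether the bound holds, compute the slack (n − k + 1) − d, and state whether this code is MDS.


Singleton RHS = n − k + 1 = 9, slack = 0, bound satisfied, MDS.

Singleton bound: d ≤ n − k + 1.
Here n = 15, k = 7, so n − k + 1 = 9.
Given d = 9, check d ≤ 9: YES.
Slack = (n − k + 1) − d = 0.
The code is MDS (slack = 0).
Description: the claimed parameters are [15, 7, 9]_16; such a code would be MDS (meets Singleton bound).


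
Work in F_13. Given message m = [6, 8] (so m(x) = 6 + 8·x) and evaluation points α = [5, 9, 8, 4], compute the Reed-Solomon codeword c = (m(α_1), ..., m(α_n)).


c = [7, 0, 5, 12]

Message polynomial: m(x) = 6 + 8·x (mod 13).
For each evaluation point α_i, compute m(α_i) mod 13:
  α_1 = 5: Horner steps 8 → 7, so m(5) = 7.
  α_2 = 9: Horner steps 8 → 0, so m(9) = 0.
  α_3 = 8: Horner steps 8 → 5, so m(8) = 5.
  α_4 = 4: Horner steps 8 → 12, so m(4) = 12.
Codeword c = [7, 0, 5, 12] ∈ F_13^4.


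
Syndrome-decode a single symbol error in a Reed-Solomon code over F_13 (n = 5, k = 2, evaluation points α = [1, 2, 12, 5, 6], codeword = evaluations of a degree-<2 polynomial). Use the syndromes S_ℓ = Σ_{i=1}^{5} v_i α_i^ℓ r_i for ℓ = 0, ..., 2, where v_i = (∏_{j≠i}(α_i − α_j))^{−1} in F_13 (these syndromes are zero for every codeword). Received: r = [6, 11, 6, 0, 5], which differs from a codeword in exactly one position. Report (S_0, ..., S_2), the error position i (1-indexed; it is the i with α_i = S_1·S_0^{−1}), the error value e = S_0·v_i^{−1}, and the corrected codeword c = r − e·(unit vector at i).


S = (2, 11, 2), error at position 3, error magnitude e = 10, c = [6, 11, 9, 0, 5].

Step 1: column multipliers v_i = (∏_{j≠i}(α_i − α_j))^{−1} mod 13.
  i = 1 (α = 1): (1−2)(1−12)(1−5)(1−6) = (−1)·(−11)·(−4)·(−5) = 220 ≡ 12, so v_1 = 12^{−1} = 12 (mod 13).
  i = 2 (α = 2): (2−1)(2−12)(2−5)(2−6) = 1·(−10)·(−3)·(−4) = −120 ≡ 10, so v_2 = 10^{−1} = 4 (mod 13).
  i = 3 (α = 12): (12−1)(12−2)(12−5)(12−6) = 11·10·7·6 = 4620 ≡ 5, so v_3 = 5^{−1} = 8 (mod 13).
  i = 4 (α = 5): (5−1)(5−2)(5−12)(5−6) = 4·3·(−7)·(−1) = 84 ≡ 6, so v_4 = 6^{−1} = 11 (mod 13).
  i = 5 (α = 6): (6−1)(6−2)(6−12)(6−5) = 5·4·(−6)·1 = −120 ≡ 10, so v_5 = 10^{−1} = 4 (mod 13).
  v = [12, 4, 8, 11, 4].
Step 2: syndromes of r = [6, 11, 6, 0, 5] (all sums mod 13).
  S_0 = Σ v_i r_i = 12·6 + 4·11 + 8·6 + 11·0 + 4·5 = 184 ≡ 2.
  S_1 = Σ v_i α_i r_i = 12·1·6 + 4·2·11 + 8·12·6 + 11·5·0 + 4·6·5 = 856 ≡ 11.
  α_i^2 mod 13 = [1, 4, 1, 12, 10].
  S_2 = Σ v_i α_i^2 r_i = 12·1·6 + 4·4·11 + 8·1·6 + 11·12·0 + 4·10·5 = 496 ≡ 2.
  S = (2, 11, 2) ≠ 0, so r is not a codeword (an error is present).
Step 3: locate the error. For a single error e at position i, S_ℓ = v_i·e·α_i^ℓ, so α_err = S_1/S_0.
  S_0^{−1} = 2^{−1} = 7 (mod 13), so α_err = 11·7 = 77 ≡ 12 = α_3. Error position i = 3.
  Consistency check: S_2/S_1 = 2·6 = 12 ≡ 12 = α_err ✓ (single-error assumption holds).
Step 4: error magnitude e = S_0/v_3 = S_0·∏_{j≠3}(α_3 − α_j) = 2·5 = 10 ≡ 10 (mod 13).
Step 5: correct position 3: c_3 = r_3 − e = 6 − 10 ≡ 9 (mod 13). Hence c = [6, 11, 9, 0, 5].
  Check: interpolating c through the α_i gives m(x) = 1 + 5·x (degree < 2) with m(α_i) = c_i for every i, so c is indeed a codeword.


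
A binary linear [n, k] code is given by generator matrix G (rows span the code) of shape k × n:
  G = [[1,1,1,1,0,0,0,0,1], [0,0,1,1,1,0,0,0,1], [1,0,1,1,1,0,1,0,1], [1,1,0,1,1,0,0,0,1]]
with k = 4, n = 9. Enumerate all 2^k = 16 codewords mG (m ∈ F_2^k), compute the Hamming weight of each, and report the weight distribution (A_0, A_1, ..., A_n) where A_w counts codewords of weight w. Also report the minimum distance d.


Weight distribution: A_0 = 1, A_2 = 3, A_3 = 4, A_4 = 3, A_5 = 4, A_6 = 1. Minimum distance d = 2.

Enumerate all 2^4 = 16 messages m ∈ F_2^4.
For each, compute codeword c = mG in F_2^9, then tally its weight.
  m = 0000 → c = 000000000, weight = 0.
  m = 1000 → c = 111100001, weight = 5.
  m = 0100 → c = 001110001, weight = 4.
  m = 1100 → c = 110010000, weight = 3.
  m = 0010 → c = 101110101, weight = 6.
  m = 1010 → c = 010010100, weight = 3.
  m = 0110 → c = 100000100, weight = 2.
  m = 1110 → c = 011100101, weight = 5.
  m = 0001 → c = 110110001, weight = 5.
  m = 1001 → c = 001010000, weight = 2.
  m = 0101 → c = 111000000, weight = 3.
  m = 1101 → c = 000100001, weight = 2.
  m = 0011 → c = 011000100, weight = 3.
  m = 1011 → c = 100100101, weight = 4.
  m = 0111 → c = 010110101, weight = 5.
  m = 1111 → c = 101010100, weight = 4.
Tally weights:
  weight 0: 1 codewords.
  weight 2: 3 codewords.
  weight 3: 4 codewords.
  weight 4: 3 codewords.
  weight 5: 4 codewords.
  weight 6: 1 codewords.
Minimum distance d = smallest w > 0 with A_w > 0 = 2.
Sanity: Σ A_w = 16 = 2^4 = 16 ✓.


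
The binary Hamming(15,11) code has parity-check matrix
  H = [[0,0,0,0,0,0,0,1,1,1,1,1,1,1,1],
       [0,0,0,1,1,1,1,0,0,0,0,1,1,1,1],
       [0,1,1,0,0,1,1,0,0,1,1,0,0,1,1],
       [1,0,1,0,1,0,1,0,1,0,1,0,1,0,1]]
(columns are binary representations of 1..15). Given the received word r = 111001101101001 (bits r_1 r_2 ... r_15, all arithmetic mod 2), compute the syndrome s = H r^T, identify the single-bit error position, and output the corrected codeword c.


s = (0, 0, 0, 1)^T, error position = 1, corrected codeword c = 011001101101001

Compute s = H r^T mod 2 one row at a time:
  s_1 = 0 + 1 + 1 + 0 + 1 + 0 + 0 + 1 = 4 ≡ 0 (mod 2).
  s_2 = 0 + 0 + 1 + 1 + 1 + 0 + 0 + 1 = 4 ≡ 0 (mod 2).
  s_3 = 1 + 1 + 1 + 1 + 1 + 0 + 0 + 1 = 6 ≡ 0 (mod 2).
  s_4 = 1 + 1 + 0 + 1 + 1 + 0 + 0 + 1 = 5 ≡ 1 (mod 2).
s = (0, 0, 0, 1)^T — this equals column 1 of H (binary 0001), so error is at position 1.
Correct: flip bit 1 of r = 111001101101001 to get c = 011001101101001.


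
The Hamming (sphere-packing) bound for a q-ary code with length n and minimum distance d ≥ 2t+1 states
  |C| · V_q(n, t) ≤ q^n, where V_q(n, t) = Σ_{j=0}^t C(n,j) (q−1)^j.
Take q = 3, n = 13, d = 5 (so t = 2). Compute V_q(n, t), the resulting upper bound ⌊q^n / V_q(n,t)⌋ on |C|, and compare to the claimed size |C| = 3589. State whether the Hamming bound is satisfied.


V_q(n, t) = 339, q^n = 1594323, Hamming bound = 4703, |C| = 3589 ≤ bound (satisfied).

Step 1: Compute V_q(n, t) = Σ_{j=0}^2 C(n, j) (q−1)^j.
  j = 0: C(13,0)·(2)^0 = 1·1 = 1.
  j = 1: C(13,1)·(2)^1 = 13·2 = 26.
  j = 2: C(13,2)·(2)^2 = 78·4 = 312.
  V_q(n, t) = 1 + 26 + 312 = 339.
Step 2: q^n = 3^13 = 1594323.
Step 3: Hamming bound ⌊q^n / V_q(n,t)⌋ = ⌊1594323/339⌋ = 4703.
Step 4: Compare |C| = 3589 to 4703: satisfied.
The claimed |C| lies below the Hamming bound.


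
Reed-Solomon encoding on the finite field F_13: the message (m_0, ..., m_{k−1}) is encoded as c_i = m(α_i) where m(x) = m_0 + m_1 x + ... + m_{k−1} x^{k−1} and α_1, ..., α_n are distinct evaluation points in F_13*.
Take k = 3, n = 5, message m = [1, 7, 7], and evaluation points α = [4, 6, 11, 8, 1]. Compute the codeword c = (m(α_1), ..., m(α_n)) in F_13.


c = [11, 9, 2, 11, 2]

Message polynomial: m(x) = 1 + 7·x + 7·x^2 (mod 13).
For each evaluation point α_i, compute m(α_i) mod 13:
  α_1 = 4: Horner steps 7 → 9 → 11, so m(4) = 11.
  α_2 = 6: Horner steps 7 → 10 → 9, so m(6) = 9.
  α_3 = 11: Horner steps 7 → 6 → 2, so m(11) = 2.
  α_4 = 8: Horner steps 7 → 11 → 11, so m(8) = 11.
  α_5 = 1: Horner steps 7 → 1 → 2, so m(1) = 2.
Codeword c = [11, 9, 2, 11, 2] ∈ F_13^5.


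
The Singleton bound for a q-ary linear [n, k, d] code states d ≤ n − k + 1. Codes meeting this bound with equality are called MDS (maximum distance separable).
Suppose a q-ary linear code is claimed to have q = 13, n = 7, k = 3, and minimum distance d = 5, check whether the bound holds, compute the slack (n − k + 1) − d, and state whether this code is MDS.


Singleton RHS = n − k + 1 = 5, slack = 0, bound satisfied, MDS.

Singleton bound: d ≤ n − k + 1.
Here n = 7, k = 3, so n − k + 1 = 5.
Given d = 5, check d ≤ 5: YES.
Slack = (n − k + 1) − d = 0.
The code is MDS (slack = 0).
Description: the claimed parameters are [7, 3, 5]_13; such a code would be MDS (meets Singleton bound).


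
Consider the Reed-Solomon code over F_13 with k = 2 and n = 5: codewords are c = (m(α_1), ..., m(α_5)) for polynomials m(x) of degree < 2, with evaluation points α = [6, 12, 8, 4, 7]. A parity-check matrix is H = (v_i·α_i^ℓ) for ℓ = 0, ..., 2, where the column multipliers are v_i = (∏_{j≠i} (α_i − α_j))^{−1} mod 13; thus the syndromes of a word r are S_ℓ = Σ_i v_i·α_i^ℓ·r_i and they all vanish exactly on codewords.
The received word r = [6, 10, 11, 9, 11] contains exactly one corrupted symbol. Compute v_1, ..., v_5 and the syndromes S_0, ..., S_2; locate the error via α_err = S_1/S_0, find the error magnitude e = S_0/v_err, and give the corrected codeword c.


S = (3, 11, 10), error at position 3, error magnitude e = 8, c = [6, 10, 3, 9, 11].

Step 1: column multipliers v_i = (∏_{j≠i}(α_i − α_j))^{−1} mod 13.
  i = 1 (α = 6): (6−12)(6−8)(6−4)(6−7) = (−6)·(−2)·2·(−1) = −24 ≡ 2, so v_1 = 2^{−1} = 7 (mod 13).
  i = 2 (α = 12): (12−6)(12−8)(12−4)(12−7) = 6·4·8·5 = 960 ≡ 11, so v_2 = 11^{−1} = 6 (mod 13).
  i = 3 (α = 8): (8−6)(8−12)(8−4)(8−7) = 2·(−4)·4·1 = −32 ≡ 7, so v_3 = 7^{−1} = 2 (mod 13).
  i = 4 (α = 4): (4−6)(4−12)(4−8)(4−7) = (−2)·(−8)·(−4)·(−3) = 192 ≡ 10, so v_4 = 10^{−1} = 4 (mod 13).
  i = 5 (α = 7): (7−6)(7−12)(7−8)(7−4) = 1·(−5)·(−1)·3 = 15 ≡ 2, so v_5 = 2^{−1} = 7 (mod 13).
  v = [7, 6, 2, 4, 7].
Step 2: syndromes of r = [6, 10, 11, 9, 11] (all sums mod 13).
  S_0 = Σ v_i r_i = 7·6 + 6·10 + 2·11 + 4·9 + 7·11 = 237 ≡ 3.
  S_1 = Σ v_i α_i r_i = 7·6·6 + 6·12·10 + 2·8·11 + 4·4·9 + 7·7·11 = 1831 ≡ 11.
  α_i^2 mod 13 = [10, 1, 12, 3, 10].
  S_2 = Σ v_i α_i^2 r_i = 7·10·6 + 6·1·10 + 2·12·11 + 4·3·9 + 7·10·11 = 1622 ≡ 10.
  S = (3, 11, 10) ≠ 0, so r is not a codeword (an error is present).
Step 3: locate the error. For a single error e at position i, S_ℓ = v_i·e·α_i^ℓ, so α_err = S_1/S_0.
  S_0^{−1} = 3^{−1} = 9 (mod 13), so α_err = 11·9 = 99 ≡ 8 = α_3. Error position i = 3.
  Consistency check: S_2/S_1 = 10·6 = 60 ≡ 8 = α_err ✓ (single-error assumption holds).
Step 4: error magnitude e = S_0/v_3 = S_0·∏_{j≠3}(α_3 − α_j) = 3·7 = 21 ≡ 8 (mod 13).
Step 5: correct position 3: c_3 = r_3 − e = 11 − 8 ≡ 3 (mod 13). Hence c = [6, 10, 3, 9, 11].
  Check: interpolating c through the α_i gives m(x) = 2 + 5·x (degree < 2) with m(α_i) = c_i for every i, so c is indeed a codeword.


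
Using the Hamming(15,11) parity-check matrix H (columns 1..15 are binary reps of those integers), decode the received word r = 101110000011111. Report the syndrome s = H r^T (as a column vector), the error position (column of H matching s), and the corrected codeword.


s = (1, 0, 0, 0)^T, error position = 8, corrected codeword c = 101110010011111

Compute s = H r^T mod 2 one row at a time:
  s_1 = 0 + 0 + 0 + 1 + 1 + 1 + 1 + 1 = 5 ≡ 1 (mod 2).
  s_2 = 1 + 1 + 0 + 0 + 1 + 1 + 1 + 1 = 6 ≡ 0 (mod 2).
  s_3 = 0 + 1 + 0 + 0 + 0 + 1 + 1 + 1 = 4 ≡ 0 (mod 2).
  s_4 = 1 + 1 + 1 + 0 + 0 + 1 + 1 + 1 = 6 ≡ 0 (mod 2).
s = (1, 0, 0, 0)^T — this equals column 8 of H (binary 1000), so error is at position 8.
Correct: flip bit 8 of r = 101110000011111 to get c = 101110010011111.


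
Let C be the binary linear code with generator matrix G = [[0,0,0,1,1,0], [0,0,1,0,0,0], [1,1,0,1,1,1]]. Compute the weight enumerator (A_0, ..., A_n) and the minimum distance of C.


Weight distribution: A_0 = 1, A_1 = 1, A_2 = 1, A_3 = 2, A_4 = 1, A_5 = 1, A_6 = 1. Minimum distance d = 1.

Enumerate all 2^3 = 8 messages m ∈ F_2^3.
For each, compute codeword c = mG in F_2^6, then tally its weight.
  m = 000 → c = 000000, weight = 0.
  m = 100 → c = 000110, weight = 2.
  m = 010 → c = 001000, weight = 1.
  m = 110 → c = 001110, weight = 3.
  m = 001 → c = 110111, weight = 5.
  m = 101 → c = 110001, weight = 3.
  m = 011 → c = 111111, weight = 6.
  m = 111 → c = 111001, weight = 4.
Tally weights:
  weight 0: 1 codewords.
  weight 1: 1 codewords.
  weight 2: 1 codewords.
  weight 3: 2 codewords.
  weight 4: 1 codewords.
  weight 5: 1 codewords.
  weight 6: 1 codewords.
Minimum distance d = smallest w > 0 with A_w > 0 = 1.
Sanity: Σ A_w = 8 = 2^3 = 8 ✓.


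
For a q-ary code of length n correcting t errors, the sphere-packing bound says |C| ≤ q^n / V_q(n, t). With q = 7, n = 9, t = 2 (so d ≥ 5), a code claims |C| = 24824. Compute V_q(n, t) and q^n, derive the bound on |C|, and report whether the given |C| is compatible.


V_q(n, t) = 1351, q^n = 40353607, Hamming bound = 29869, |C| = 24824 ≤ bound (satisfied).

Step 1: Compute V_q(n, t) = Σ_{j=0}^2 C(n, j) (q−1)^j.
  j = 0: C(9,0)·(6)^0 = 1·1 = 1.
  j = 1: C(9,1)·(6)^1 = 9·6 = 54.
  j = 2: C(9,2)·(6)^2 = 36·36 = 1296.
  V_q(n, t) = 1 + 54 + 1296 = 1351.
Step 2: q^n = 7^9 = 40353607.
Step 3: Hamming bound ⌊q^n / V_q(n,t)⌋ = ⌊40353607/1351⌋ = 29869.
Step 4: Compare |C| = 24824 to 29869: satisfied.
The claimed |C| lies below the Hamming bound.


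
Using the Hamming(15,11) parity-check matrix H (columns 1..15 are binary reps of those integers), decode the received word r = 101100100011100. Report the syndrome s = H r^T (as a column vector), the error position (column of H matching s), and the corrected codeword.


s = (1, 0, 1, 1)^T, error position = 11, corrected codeword c = 101100100001100

Compute s = H r^T mod 2 one row at a time:
  s_1 = 0 + 0 + 0 + 1 + 1 + 1 + 0 + 0 = 3 ≡ 1 (mod 2).
  s_2 = 1 + 0 + 0 + 1 + 1 + 1 + 0 + 0 = 4 ≡ 0 (mod 2).
  s_3 = 0 + 1 + 0 + 1 + 0 + 1 + 0 + 0 = 3 ≡ 1 (mod 2).
  s_4 = 1 + 1 + 0 + 1 + 0 + 1 + 1 + 0 = 5 ≡ 1 (mod 2).
s = (1, 0, 1, 1)^T — this equals column 11 of H (binary 1011), so error is at position 11.
Correct: flip bit 11 of r = 101100100011100 to get c = 101100100001100.


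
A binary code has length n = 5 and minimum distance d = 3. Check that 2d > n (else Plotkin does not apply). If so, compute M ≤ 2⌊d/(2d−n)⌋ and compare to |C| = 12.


Plotkin bound M ≤ 6; given |C| = 12 > bound (violated).

Check applicability: 2d = 6, n = 5.
2d − n = 1 > 0, so Plotkin applies.
Compute d/(2d−n) = 3/1 ≈ 3.0000.
⌊d/(2d−n)⌋ = 3.
Plotkin bound: M ≤ 2·3 = 6.
Given |C| = 12, check: VIOLATED.
This |C| is above the Plotkin bound, so no binary code with n = 5, d = 3 and 12 codewords exists.


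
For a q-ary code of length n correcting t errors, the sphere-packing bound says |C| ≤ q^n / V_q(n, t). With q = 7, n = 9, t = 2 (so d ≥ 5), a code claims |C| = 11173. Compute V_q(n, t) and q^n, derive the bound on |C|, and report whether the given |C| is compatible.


V_q(n, t) = 1351, q^n = 40353607, Hamming bound = 29869, |C| = 11173 ≤ bound (satisfied).

Step 1: Compute V_q(n, t) = Σ_{j=0}^2 C(n, j) (q−1)^j.
  j = 0: C(9,0)·(6)^0 = 1·1 = 1.
  j = 1: C(9,1)·(6)^1 = 9·6 = 54.
  j = 2: C(9,2)·(6)^2 = 36·36 = 1296.
  V_q(n, t) = 1 + 54 + 1296 = 1351.
Step 2: q^n = 7^9 = 40353607.
Step 3: Hamming bound ⌊q^n / V_q(n,t)⌋ = ⌊40353607/1351⌋ = 29869.
Step 4: Compare |C| = 11173 to 29869: satisfied.
The claimed |C| lies below the Hamming bound.


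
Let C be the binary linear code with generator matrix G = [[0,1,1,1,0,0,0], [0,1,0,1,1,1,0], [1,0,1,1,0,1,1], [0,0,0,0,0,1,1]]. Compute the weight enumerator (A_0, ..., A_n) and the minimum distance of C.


Weight distribution: A_0 = 1, A_2 = 2, A_3 = 4, A_4 = 5, A_5 = 4. Minimum distance d = 2.

Enumerate all 2^4 = 16 messages m ∈ F_2^4.
For each, compute codeword c = mG in F_2^7, then tally its weight.
  m = 0000 → c = 0000000, weight = 0.
  m = 1000 → c = 0111000, weight = 3.
  m = 0100 → c = 0101110, weight = 4.
  m = 1100 → c = 0010110, weight = 3.
  m = 0010 → c = 1011011, weight = 5.
  m = 1010 → c = 1100011, weight = 4.
  m = 0110 → c = 1110101, weight = 5.
  m = 1110 → c = 1001101, weight = 4.
  m = 0001 → c = 0000011, weight = 2.
  m = 1001 → c = 0111011, weight = 5.
  m = 0101 → c = 0101101, weight = 4.
  m = 1101 → c = 0010101, weight = 3.
  m = 0011 → c = 1011000, weight = 3.
  m = 1011 → c = 1100000, weight = 2.
  m = 0111 → c = 1110110, weight = 5.
  m = 1111 → c = 1001110, weight = 4.
Tally weights:
  weight 0: 1 codewords.
  weight 2: 2 codewords.
  weight 3: 4 codewords.
  weight 4: 5 codewords.
  weight 5: 4 codewords.
Minimum distance d = smallest w > 0 with A_w > 0 = 2.
Sanity: Σ A_w = 16 = 2^4 = 16 ✓.


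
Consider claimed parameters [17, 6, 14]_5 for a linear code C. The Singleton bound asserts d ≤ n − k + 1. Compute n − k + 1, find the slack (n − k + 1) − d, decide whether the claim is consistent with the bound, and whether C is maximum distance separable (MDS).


Singleton RHS = n − k + 1 = 12, slack = -2, bound violated (no such code; not MDS).

Singleton bound: d ≤ n − k + 1.
Here n = 17, k = 6, so n − k + 1 = 12.
Given d = 14, check d ≤ 12: NO.
Slack = (n − k + 1) − d = -2.
The slack is negative: d = 14 exceeds n − k + 1 = 12 by 2, so the Singleton bound is violated and no linear [17, 6, 14]_5 code can exist. In particular it is not MDS (MDS requires d = n − k + 1 exactly).
Description: the claimed parameters are [17, 6, 14]_5; such a code would be impossible (violates the Singleton bound).


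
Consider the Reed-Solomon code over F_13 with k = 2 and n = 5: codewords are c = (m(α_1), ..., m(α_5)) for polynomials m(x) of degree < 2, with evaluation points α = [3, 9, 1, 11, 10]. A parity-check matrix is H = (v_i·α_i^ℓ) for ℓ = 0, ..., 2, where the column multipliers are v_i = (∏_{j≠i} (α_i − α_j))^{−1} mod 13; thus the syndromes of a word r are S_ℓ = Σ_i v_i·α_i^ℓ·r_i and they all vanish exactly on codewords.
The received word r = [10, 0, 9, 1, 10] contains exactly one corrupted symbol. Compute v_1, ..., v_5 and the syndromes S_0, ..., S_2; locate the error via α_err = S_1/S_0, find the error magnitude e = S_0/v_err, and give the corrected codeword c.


S = (8, 2, 7), error at position 5, error magnitude e = 3, c = [10, 0, 9, 1, 7].

Step 1: column multipliers v_i = (∏_{j≠i}(α_i − α_j))^{−1} mod 13.
  i = 1 (α = 3): (3−9)(3−1)(3−11)(3−10) = (−6)·2·(−8)·(−7) = −672 ≡ 4, so v_1 = 4^{−1} = 10 (mod 13).
  i = 2 (α = 9): (9−3)(9−1)(9−11)(9−10) = 6·8·(−2)·(−1) = 96 ≡ 5, so v_2 = 5^{−1} = 8 (mod 13).
  i = 3 (α = 1): (1−3)(1−9)(1−11)(1−10) = (−2)·(−8)·(−10)·(−9) = 1440 ≡ 10, so v_3 = 10^{−1} = 4 (mod 13).
  i = 4 (α = 11): (11−3)(11−9)(11−1)(11−10) = 8·2·10·1 = 160 ≡ 4, so v_4 = 4^{−1} = 10 (mod 13).
  i = 5 (α = 10): (10−3)(10−9)(10−1)(10−11) = 7·1·9·(−1) = −63 ≡ 2, so v_5 = 2^{−1} = 7 (mod 13).
  v = [10, 8, 4, 10, 7].
Step 2: syndromes of r = [10, 0, 9, 1, 10] (all sums mod 13).
  S_0 = Σ v_i r_i = 10·10 + 8·0 + 4·9 + 10·1 + 7·10 = 216 ≡ 8.
  S_1 = Σ v_i α_i r_i = 10·3·10 + 8·9·0 + 4·1·9 + 10·11·1 + 7·10·10 = 1146 ≡ 2.
  α_i^2 mod 13 = [9, 3, 1, 4, 9].
  S_2 = Σ v_i α_i^2 r_i = 10·9·10 + 8·3·0 + 4·1·9 + 10·4·1 + 7·9·10 = 1606 ≡ 7.
  S = (8, 2, 7) ≠ 0, so r is not a codeword (an error is present).
Step 3: locate the error. For a single error e at position i, S_ℓ = v_i·e·α_i^ℓ, so α_err = S_1/S_0.
  S_0^{−1} = 8^{−1} = 5 (mod 13), so α_err = 2·5 = 10 ≡ 10 = α_5. Error position i = 5.
  Consistency check: S_2/S_1 = 7·7 = 49 ≡ 10 = α_err ✓ (single-error assumption holds).
Step 4: error magnitude e = S_0/v_5 = S_0·∏_{j≠5}(α_5 − α_j) = 8·2 = 16 ≡ 3 (mod 13).
Step 5: correct position 5: c_5 = r_5 − e = 10 − 3 ≡ 7 (mod 13). Hence c = [10, 0, 9, 1, 7].
  Check: interpolating c through the α_i gives m(x) = 2 + 7·x (degree < 2) with m(α_i) = c_i for every i, so c is indeed a codeword.


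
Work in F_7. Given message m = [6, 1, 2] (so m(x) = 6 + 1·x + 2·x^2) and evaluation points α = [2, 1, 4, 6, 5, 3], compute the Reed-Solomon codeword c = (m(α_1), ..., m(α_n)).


c = [2, 2, 0, 0, 5, 6]

Message polynomial: m(x) = 6 + 1·x + 2·x^2 (mod 7).
For each evaluation point α_i, compute m(α_i) mod 7:
  α_1 = 2: Horner steps 2 → 5 → 2, so m(2) = 2.
  α_2 = 1: Horner steps 2 → 3 → 2, so m(1) = 2.
  α_3 = 4: Horner steps 2 → 2 → 0, so m(4) = 0.
  α_4 = 6: Horner steps 2 → 6 → 0, so m(6) = 0.
  α_5 = 5: Horner steps 2 → 4 → 5, so m(5) = 5.
  α_6 = 3: Horner steps 2 → 0 → 6, so m(3) = 6.
Codeword c = [2, 2, 0, 0, 5, 6] ∈ F_7^6.


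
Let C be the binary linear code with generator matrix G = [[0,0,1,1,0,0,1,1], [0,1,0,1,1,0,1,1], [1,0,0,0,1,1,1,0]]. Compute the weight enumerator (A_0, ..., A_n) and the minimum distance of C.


Weight distribution: A_0 = 1, A_3 = 1, A_4 = 2, A_5 = 3, A_6 = 1. Minimum distance d = 3.

Enumerate all 2^3 = 8 messages m ∈ F_2^3.
For each, compute codeword c = mG in F_2^8, then tally its weight.
  m = 000 → c = 00000000, weight = 0.
  m = 100 → c = 00110011, weight = 4.
  m = 010 → c = 01011011, weight = 5.
  m = 110 → c = 01101000, weight = 3.
  m = 001 → c = 10001110, weight = 4.
  m = 101 → c = 10111101, weight = 6.
  m = 011 → c = 11010101, weight = 5.
  m = 111 → c = 11100110, weight = 5.
Tally weights:
  weight 0: 1 codewords.
  weight 3: 1 codewords.
  weight 4: 2 codewords.
  weight 5: 3 codewords.
  weight 6: 1 codewords.
Minimum distance d = smallest w > 0 with A_w > 0 = 3.
Sanity: Σ A_w = 8 = 2^3 = 8 ✓.


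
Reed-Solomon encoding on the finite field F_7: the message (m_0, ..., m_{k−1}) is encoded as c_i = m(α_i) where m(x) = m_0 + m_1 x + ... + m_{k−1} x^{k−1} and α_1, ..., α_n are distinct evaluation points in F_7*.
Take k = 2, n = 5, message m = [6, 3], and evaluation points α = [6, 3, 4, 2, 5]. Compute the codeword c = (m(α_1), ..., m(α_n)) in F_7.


c = [3, 1, 4, 5, 0]

Message polynomial: m(x) = 6 + 3·x (mod 7).
For each evaluation point α_i, compute m(α_i) mod 7:
  α_1 = 6: Horner steps 3 → 3, so m(6) = 3.
  α_2 = 3: Horner steps 3 → 1, so m(3) = 1.
  α_3 = 4: Horner steps 3 → 4, so m(4) = 4.
  α_4 = 2: Horner steps 3 → 5, so m(2) = 5.
  α_5 = 5: Horner steps 3 → 0, so m(5) = 0.
Codeword c = [3, 1, 4, 5, 0] ∈ F_7^5.


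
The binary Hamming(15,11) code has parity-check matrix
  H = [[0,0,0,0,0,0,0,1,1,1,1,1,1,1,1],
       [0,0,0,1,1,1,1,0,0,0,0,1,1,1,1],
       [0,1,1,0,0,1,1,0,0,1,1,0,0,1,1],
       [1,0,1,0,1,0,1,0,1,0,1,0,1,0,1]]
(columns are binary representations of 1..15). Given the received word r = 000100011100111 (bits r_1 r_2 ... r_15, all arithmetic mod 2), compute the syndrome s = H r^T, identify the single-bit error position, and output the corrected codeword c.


s = (0, 0, 1, 1)^T, error position = 3, corrected codeword c = 001100011100111

Compute s = H r^T mod 2 one row at a time:
  s_1 = 1 + 1 + 1 + 0 + 0 + 1 + 1 + 1 = 6 ≡ 0 (mod 2).
  s_2 = 1 + 0 + 0 + 0 + 0 + 1 + 1 + 1 = 4 ≡ 0 (mod 2).
  s_3 = 0 + 0 + 0 + 0 + 1 + 0 + 1 + 1 = 3 ≡ 1 (mod 2).
  s_4 = 0 + 0 + 0 + 0 + 1 + 0 + 1 + 1 = 3 ≡ 1 (mod 2).
s = (0, 0, 1, 1)^T — this equals column 3 of H (binary 0011), so error is at position 3.
Correct: flip bit 3 of r = 000100011100111 to get c = 001100011100111.


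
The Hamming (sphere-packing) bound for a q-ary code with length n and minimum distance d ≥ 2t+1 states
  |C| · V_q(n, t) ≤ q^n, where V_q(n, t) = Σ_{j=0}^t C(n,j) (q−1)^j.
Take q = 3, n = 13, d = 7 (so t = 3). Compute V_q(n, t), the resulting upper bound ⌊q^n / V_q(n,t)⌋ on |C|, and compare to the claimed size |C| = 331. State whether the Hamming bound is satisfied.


V_q(n, t) = 2627, q^n = 1594323, Hamming bound = 606, |C| = 331 ≤ bound (satisfied).

Step 1: Compute V_q(n, t) = Σ_{j=0}^3 C(n, j) (q−1)^j.
  j = 0: C(13,0)·(2)^0 = 1·1 = 1.
  j = 1: C(13,1)·(2)^1 = 13·2 = 26.
  j = 2: C(13,2)·(2)^2 = 78·4 = 312.
  j = 3: C(13,3)·(2)^3 = 286·8 = 2288.
  V_q(n, t) = 1 + 26 + 312 + 2288 = 2627.
Step 2: q^n = 3^13 = 1594323.
Step 3: Hamming bound ⌊q^n / V_q(n,t)⌋ = ⌊1594323/2627⌋ = 606.
Step 4: Compare |C| = 331 to 606: satisfied.
The claimed |C| lies below the Hamming bound.


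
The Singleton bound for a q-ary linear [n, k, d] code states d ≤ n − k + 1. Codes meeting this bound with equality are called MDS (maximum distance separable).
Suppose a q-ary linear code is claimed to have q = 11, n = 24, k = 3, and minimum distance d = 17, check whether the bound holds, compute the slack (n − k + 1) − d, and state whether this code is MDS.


Singleton RHS = n − k + 1 = 22, slack = 5, bound satisfied, not MDS.

Singleton bound: d ≤ n − k + 1.
Here n = 24, k = 3, so n − k + 1 = 22.
Given d = 17, check d ≤ 22: YES.
Slack = (n − k + 1) − d = 5.
The code is NOT MDS (slack = 5 > 0).
Description: the claimed parameters are [24, 3, 17]_11; such a code would be non-MDS.


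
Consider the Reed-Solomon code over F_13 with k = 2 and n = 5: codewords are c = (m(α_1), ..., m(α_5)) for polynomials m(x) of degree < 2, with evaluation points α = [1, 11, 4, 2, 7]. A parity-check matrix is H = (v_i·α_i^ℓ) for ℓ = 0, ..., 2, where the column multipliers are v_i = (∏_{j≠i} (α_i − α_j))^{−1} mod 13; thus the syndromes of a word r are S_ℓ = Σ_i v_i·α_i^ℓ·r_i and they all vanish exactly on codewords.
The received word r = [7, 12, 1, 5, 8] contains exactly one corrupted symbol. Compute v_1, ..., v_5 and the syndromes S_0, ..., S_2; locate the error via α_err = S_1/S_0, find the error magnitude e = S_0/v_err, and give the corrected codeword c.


S = (7, 12, 2), error at position 2, error magnitude e = 12, c = [7, 0, 1, 5, 8].

Step 1: column multipliers v_i = (∏_{j≠i}(α_i − α_j))^{−1} mod 13.
  i = 1 (α = 1): (1−11)(1−4)(1−2)(1−7) = (−10)·(−3)·(−1)·(−6) = 180 ≡ 11, so v_1 = 11^{−1} = 6 (mod 13).
  i = 2 (α = 11): (11−1)(11−4)(11−2)(11−7) = 10·7·9·4 = 2520 ≡ 11, so v_2 = 11^{−1} = 6 (mod 13).
  i = 3 (α = 4): (4−1)(4−11)(4−2)(4−7) = 3·(−7)·2·(−3) = 126 ≡ 9, so v_3 = 9^{−1} = 3 (mod 13).
  i = 4 (α = 2): (2−1)(2−11)(2−4)(2−7) = 1·(−9)·(−2)·(−5) = −90 ≡ 1, so v_4 = 1^{−1} = 1 (mod 13).
  i = 5 (α = 7): (7−1)(7−11)(7−4)(7−2) = 6·(−4)·3·5 = −360 ≡ 4, so v_5 = 4^{−1} = 10 (mod 13).
  v = [6, 6, 3, 1, 10].
Step 2: syndromes of r = [7, 12, 1, 5, 8] (all sums mod 13).
  S_0 = Σ v_i r_i = 6·7 + 6·12 + 3·1 + 1·5 + 10·8 = 202 ≡ 7.
  S_1 = Σ v_i α_i r_i = 6·1·7 + 6·11·12 + 3·4·1 + 1·2·5 + 10·7·8 = 1416 ≡ 12.
  α_i^2 mod 13 = [1, 4, 3, 4, 10].
  S_2 = Σ v_i α_i^2 r_i = 6·1·7 + 6·4·12 + 3·3·1 + 1·4·5 + 10·10·8 = 1159 ≡ 2.
  S = (7, 12, 2) ≠ 0, so r is not a codeword (an error is present).
Step 3: locate the error. For a single error e at position i, S_ℓ = v_i·e·α_i^ℓ, so α_err = S_1/S_0.
  S_0^{−1} = 7^{−1} = 2 (mod 13), so α_err = 12·2 = 24 ≡ 11 = α_2. Error position i = 2.
  Consistency check: S_2/S_1 = 2·12 = 24 ≡ 11 = α_err ✓ (single-error assumption holds).
Step 4: error magnitude e = S_0/v_2 = S_0·∏_{j≠2}(α_2 − α_j) = 7·11 = 77 ≡ 12 (mod 13).
Step 5: correct position 2: c_2 = r_2 − e = 12 − 12 ≡ 0 (mod 13). Hence c = [7, 0, 1, 5, 8].
  Check: interpolating c through the α_i gives m(x) = 9 + 11·x (degree < 2) with m(α_i) = c_i for every i, so c is indeed a codeword.
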